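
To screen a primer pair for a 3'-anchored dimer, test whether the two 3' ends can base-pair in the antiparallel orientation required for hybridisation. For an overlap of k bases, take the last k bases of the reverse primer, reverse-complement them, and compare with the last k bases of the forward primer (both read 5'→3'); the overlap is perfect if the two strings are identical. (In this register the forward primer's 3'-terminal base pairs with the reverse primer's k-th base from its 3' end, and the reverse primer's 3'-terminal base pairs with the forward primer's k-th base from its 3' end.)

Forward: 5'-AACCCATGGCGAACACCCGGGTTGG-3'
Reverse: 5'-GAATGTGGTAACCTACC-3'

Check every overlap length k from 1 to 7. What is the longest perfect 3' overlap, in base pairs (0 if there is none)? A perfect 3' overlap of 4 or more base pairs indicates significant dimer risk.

Longest perfect overlap: 2 complementary base pairs; below the dimer-risk threshold (threshold 4).

Last 7 bases (5'→3') — forward …GGGTTGG, reverse …ACCTACC.
Reverse complement of the reverse primer's last 7 bases: GGTAGGT; its first k bases are the reverse complement of the reverse primer's last k bases, so a perfect k-base overlap needs the forward primer's last k bases to equal them.
Comparing (forward last k vs required): k=1: G vs G ✓; k=2: GG vs GG ✓; k=3: TGG vs GGT ✗; k=4: TTGG vs GGTA ✗; k=5: GTTGG vs GGTAG ✗; k=6: GGTTGG vs GGTAGG ✗; k=7: GGGTTGG vs GGTAGGT ✗.
Perfect overlaps at k = 1, 2; the largest is 2.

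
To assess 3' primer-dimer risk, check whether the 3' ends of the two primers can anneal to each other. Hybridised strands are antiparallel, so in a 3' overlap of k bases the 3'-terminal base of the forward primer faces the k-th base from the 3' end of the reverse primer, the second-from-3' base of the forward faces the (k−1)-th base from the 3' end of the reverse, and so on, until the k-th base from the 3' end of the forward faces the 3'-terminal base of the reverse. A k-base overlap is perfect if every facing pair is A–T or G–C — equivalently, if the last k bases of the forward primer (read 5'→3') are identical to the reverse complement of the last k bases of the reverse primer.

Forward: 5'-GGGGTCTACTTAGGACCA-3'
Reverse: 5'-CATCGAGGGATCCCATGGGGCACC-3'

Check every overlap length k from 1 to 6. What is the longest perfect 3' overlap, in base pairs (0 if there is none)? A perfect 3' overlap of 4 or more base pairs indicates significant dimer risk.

Last 6 bases (5'→3') — forward …GGACCA, reverse …GGCACC.
Reverse complement of the reverse primer's last 6 bases: GGTGCC; its first k bases are the reverse complement of the reverse primer's last k bases, so a perfect k-base overlap needs the forward primer's last k bases to equal them.
Comparing (forward last k vs required): k=1: A vs G ✗; k=2: CA vs GG ✗; k=3: CCA vs GGT ✗; k=4: ACCA vs GGTG ✗; k=5: GACCA vs GGTGC ✗; k=6: GGACCA vs GGTGCC ✗.
No overlap length from 1 to 6 is perfect, so the longest perfect 3' overlap is 0.

Longest perfect overlap: 0 complementary base pairs; below the dimer-risk threshold (threshold 4).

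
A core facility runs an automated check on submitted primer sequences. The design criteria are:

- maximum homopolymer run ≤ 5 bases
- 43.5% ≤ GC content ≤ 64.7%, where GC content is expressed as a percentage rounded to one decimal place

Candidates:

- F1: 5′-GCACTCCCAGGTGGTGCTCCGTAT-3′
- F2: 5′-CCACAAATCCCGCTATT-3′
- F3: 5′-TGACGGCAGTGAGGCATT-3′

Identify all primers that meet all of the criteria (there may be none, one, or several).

F1, F2 and F3.

F1 (24 nt, A=3 T=6 G=7 C=8): longest run = 3 ✓; GC 15/24 = 62.5% ✓ — passes.
F2 (17 nt, A=5 T=4 G=1 C=7): longest run = 3 ✓; GC 8/17 = 47.1% ✓ — passes.
F3 (18 nt, A=4 T=4 G=7 C=3): longest run = 2 ✓; GC 10/18 = 55.6% ✓ — passes.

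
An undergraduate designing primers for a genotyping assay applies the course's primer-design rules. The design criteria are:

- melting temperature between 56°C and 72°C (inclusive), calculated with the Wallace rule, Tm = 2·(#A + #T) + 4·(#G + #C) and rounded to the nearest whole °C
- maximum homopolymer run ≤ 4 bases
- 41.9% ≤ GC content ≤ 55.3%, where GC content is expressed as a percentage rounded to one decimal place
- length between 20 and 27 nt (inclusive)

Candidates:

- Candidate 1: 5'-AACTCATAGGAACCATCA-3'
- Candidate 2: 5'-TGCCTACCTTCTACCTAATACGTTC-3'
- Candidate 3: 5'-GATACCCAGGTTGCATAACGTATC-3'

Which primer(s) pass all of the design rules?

Candidate 1 (18 nt, A=8 T=3 G=2 C=5): Tm = 2·11 + 4·7 = 50°C, outside 56–72°C ✗; longest run = 2 ✓; GC 7/18 = 38.9%, outside 41.9–55.3% ✗; length 18, outside 20–27 ✗ — fails.
Candidate 2 (25 nt, A=5 T=9 G=2 C=9): Tm = 2·14 + 4·11 = 72°C ✓; longest run = 2 ✓; GC 11/25 = 44.0% ✓; length 25 ✓ — passes.
Candidate 3 (24 nt, A=7 T=6 G=5 C=6): Tm = 2·13 + 4·11 = 70°C ✓; longest run = 3 ✓; GC 11/24 = 45.8% ✓; length 24 ✓ — passes.

Candidate 2 and Candidate 3.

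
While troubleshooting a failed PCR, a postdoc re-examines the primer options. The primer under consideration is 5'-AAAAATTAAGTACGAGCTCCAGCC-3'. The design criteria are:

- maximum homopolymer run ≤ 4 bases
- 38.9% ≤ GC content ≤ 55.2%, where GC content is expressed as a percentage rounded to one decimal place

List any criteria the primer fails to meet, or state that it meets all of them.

Base counts: A=10, T=4, G=4, C=6 (length 24).
homopolymer run: longest run = 5, exceeds 4 ✗
GC content: GC 10/24 = 41.7% ✓

Fails: homopolymer run.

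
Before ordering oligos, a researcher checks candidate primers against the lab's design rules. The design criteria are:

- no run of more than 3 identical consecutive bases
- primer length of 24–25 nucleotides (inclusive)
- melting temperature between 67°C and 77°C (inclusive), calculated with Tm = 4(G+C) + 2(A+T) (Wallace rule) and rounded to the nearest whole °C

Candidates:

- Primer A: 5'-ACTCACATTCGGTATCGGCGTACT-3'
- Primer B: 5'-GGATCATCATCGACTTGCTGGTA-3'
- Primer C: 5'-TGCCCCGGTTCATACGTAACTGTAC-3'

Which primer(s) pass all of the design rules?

Primer A (24 nt, A=5 T=7 G=5 C=7): longest run = 2 ✓; length 24 ✓; Tm = 2·12 + 4·12 = 72°C ✓ — passes.
Primer B (23 nt, A=5 T=7 G=6 C=5): longest run = 2 ✓; length 23, outside 24–25 ✗; Tm = 2·12 + 4·11 = 68°C ✓ — fails.
Primer C (25 nt, A=5 T=7 G=5 C=8): longest run = 4, exceeds 3 ✗; length 25 ✓; Tm = 2·12 + 4·13 = 76°C ✓ — fails.

Primer A only.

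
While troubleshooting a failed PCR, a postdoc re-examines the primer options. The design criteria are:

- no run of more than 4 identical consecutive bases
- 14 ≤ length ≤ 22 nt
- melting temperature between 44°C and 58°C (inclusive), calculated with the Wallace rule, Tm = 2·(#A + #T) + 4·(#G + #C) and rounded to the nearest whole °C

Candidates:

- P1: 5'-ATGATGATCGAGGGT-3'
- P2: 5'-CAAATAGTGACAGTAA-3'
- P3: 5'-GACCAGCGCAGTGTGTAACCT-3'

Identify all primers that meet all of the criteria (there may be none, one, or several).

P1 only.

P1 (15 nt, A=4 T=4 G=6 C=1): longest run = 3 ✓; length 15 ✓; Tm = 2·8 + 4·7 = 44°C ✓ — passes.
P2 (16 nt, A=8 T=3 G=3 C=2): longest run = 3 ✓; length 16 ✓; Tm = 2·11 + 4·5 = 42°C, outside 44–58°C ✗ — fails.
P3 (21 nt, A=5 T=4 G=6 C=6): longest run = 2 ✓; length 21 ✓; Tm = 2·9 + 4·12 = 66°C, outside 44–58°C ✗ — fails.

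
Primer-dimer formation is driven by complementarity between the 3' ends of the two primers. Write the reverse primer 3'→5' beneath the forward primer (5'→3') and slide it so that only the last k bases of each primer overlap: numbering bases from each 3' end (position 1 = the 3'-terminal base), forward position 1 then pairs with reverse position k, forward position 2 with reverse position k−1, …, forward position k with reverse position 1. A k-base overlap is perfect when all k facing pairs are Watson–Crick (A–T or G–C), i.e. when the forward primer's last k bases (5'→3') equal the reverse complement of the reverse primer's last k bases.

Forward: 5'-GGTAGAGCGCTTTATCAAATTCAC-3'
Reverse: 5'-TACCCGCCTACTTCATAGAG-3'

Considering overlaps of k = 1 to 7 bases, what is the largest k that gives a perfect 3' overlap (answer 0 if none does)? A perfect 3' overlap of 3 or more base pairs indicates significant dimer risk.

Last 7 bases (5'→3') — forward …AATTCAC, reverse …CATAGAG.
Reverse complement of the reverse primer's last 7 bases: CTCTATG; its first k bases are the reverse complement of the reverse primer's last k bases, so a perfect k-base overlap needs the forward primer's last k bases to equal them.
Comparing (forward last k vs required): k=1: C vs C ✓; k=2: AC vs CT ✗; k=3: CAC vs CTC ✗; k=4: TCAC vs CTCT ✗; k=5: TTCAC vs CTCTA ✗; k=6: ATTCAC vs CTCTAT ✗; k=7: AATTCAC vs CTCTATG ✗.
Only k = 1 is perfect, so the longest perfect 3' overlap is 1.

Longest perfect overlap: 1 complementary base pair; below the dimer-risk threshold (threshold 3).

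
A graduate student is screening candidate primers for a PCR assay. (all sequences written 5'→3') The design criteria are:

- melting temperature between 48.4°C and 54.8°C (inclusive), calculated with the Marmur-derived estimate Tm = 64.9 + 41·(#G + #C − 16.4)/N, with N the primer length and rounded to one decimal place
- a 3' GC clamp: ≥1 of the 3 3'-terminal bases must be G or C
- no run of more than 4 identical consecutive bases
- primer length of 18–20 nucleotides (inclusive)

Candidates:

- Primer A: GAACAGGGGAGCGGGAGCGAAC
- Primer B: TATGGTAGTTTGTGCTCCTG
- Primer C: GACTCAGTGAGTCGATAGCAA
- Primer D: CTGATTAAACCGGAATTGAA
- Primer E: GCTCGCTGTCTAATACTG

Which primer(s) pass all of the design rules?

Primer B only.

Primer A (22 nt, A=7 T=0 G=11 C=4): Tm = 64.9 + 41·(15 − 16.4)/22 = 62.3°C, outside 48.4–54.8°C ✗; 3' end AAC has 1 G/C ✓; longest run = 4 ✓; length 22, outside 18–20 ✗ — fails.
Primer B (20 nt, A=2 T=9 G=6 C=3): Tm = 64.9 + 41·(9 − 16.4)/20 = 49.7°C ✓; 3' end CTG has 2 G/C ✓; longest run = 3 ✓; length 20 ✓ — passes.
Primer C (21 nt, A=7 T=4 G=6 C=4): Tm = 64.9 + 41·(10 − 16.4)/21 = 52.4°C ✓; 3' end CAA has 1 G/C ✓; longest run = 2 ✓; length 21, outside 18–20 ✗ — fails.
Primer D (20 nt, A=8 T=5 G=4 C=3): Tm = 64.9 + 41·(7 − 16.4)/20 = 45.6°C, outside 48.4–54.8°C ✗; 3' end GAA has 1 G/C ✓; longest run = 3 ✓; length 20 ✓ — fails.
Primer E (18 nt, A=3 T=6 G=4 C=5): Tm = 64.9 + 41·(9 − 16.4)/18 = 48.0°C, outside 48.4–54.8°C ✗; 3' end CTG has 2 G/C ✓; longest run = 2 ✓; length 18 ✓ — fails.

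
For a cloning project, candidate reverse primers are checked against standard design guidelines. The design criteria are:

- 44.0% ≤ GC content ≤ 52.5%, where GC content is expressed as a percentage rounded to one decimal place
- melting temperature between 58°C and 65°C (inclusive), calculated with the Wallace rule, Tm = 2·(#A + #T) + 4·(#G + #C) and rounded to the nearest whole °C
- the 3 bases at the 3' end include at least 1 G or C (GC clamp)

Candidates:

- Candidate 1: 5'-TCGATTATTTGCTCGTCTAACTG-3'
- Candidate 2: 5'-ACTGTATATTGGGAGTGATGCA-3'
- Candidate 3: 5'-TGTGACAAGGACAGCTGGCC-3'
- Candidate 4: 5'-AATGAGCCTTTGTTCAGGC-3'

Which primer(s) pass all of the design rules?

Candidate 1 (23 nt, A=4 T=10 G=4 C=5): GC 9/23 = 39.1%, outside 44.0–52.5% ✗; Tm = 2·14 + 4·9 = 64°C ✓; 3' end CTG has 2 G/C ✓ — fails.
Candidate 2 (22 nt, A=6 T=7 G=7 C=2): GC 9/22 = 40.9%, outside 44.0–52.5% ✗; Tm = 2·13 + 4·9 = 62°C ✓; 3' end GCA has 2 G/C ✓ — fails.
Candidate 3 (20 nt, A=5 T=3 G=7 C=5): GC 12/20 = 60.0%, outside 44.0–52.5% ✗; Tm = 2·8 + 4·12 = 64°C ✓; 3' end GCC has 3 G/C ✓ — fails.
Candidate 4 (19 nt, A=4 T=6 G=5 C=4): GC 9/19 = 47.4% ✓; Tm = 2·10 + 4·9 = 56°C, outside 58–65°C ✗; 3' end GGC has 3 G/C ✓ — fails.

None of the candidates satisfy all criteria.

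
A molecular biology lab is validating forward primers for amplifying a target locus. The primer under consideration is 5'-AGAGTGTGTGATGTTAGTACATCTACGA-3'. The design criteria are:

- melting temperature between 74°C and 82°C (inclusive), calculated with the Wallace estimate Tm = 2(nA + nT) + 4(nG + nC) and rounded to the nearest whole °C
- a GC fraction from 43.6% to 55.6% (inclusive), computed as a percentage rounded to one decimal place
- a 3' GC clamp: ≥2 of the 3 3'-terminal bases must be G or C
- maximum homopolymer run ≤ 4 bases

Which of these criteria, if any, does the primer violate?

Base counts: A=8, T=9, G=8, C=3 (length 28).
Tm: Tm = 2·17 + 4·11 = 78°C ✓
GC content: GC 11/28 = 39.3%, outside 43.6–55.6% ✗
GC clamp: 3' end CGA has 2 G/C ✓
homopolymer run: longest run = 2 ✓

Fails: GC content.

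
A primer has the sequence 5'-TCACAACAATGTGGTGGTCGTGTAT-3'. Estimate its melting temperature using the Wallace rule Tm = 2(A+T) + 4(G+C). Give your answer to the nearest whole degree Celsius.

72°C

Base counts: A=6, T=8, G=7, C=4 (length 25).
Tm = 2·(6+8) + 4·(7+4) = 2·14 + 4·11 = 28 + 44 = 72°C.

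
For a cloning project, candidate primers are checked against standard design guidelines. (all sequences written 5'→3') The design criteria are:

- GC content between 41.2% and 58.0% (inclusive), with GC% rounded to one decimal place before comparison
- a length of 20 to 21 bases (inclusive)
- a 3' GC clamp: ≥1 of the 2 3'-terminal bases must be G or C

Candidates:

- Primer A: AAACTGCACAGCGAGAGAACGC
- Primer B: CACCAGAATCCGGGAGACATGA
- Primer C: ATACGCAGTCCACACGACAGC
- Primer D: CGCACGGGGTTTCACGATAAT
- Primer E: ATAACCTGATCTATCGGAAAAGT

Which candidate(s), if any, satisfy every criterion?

Primer A (22 nt, A=9 T=1 G=6 C=6): GC 12/22 = 54.5% ✓; length 22, outside 20–21 ✗; 3' end GC has 2 G/C ✓ — fails.
Primer B (22 nt, A=8 T=2 G=6 C=6): GC 12/22 = 54.5% ✓; length 22, outside 20–21 ✗; 3' end GA has 1 G/C ✓ — fails.
Primer C (21 nt, A=7 T=2 G=4 C=8): GC 12/21 = 57.1% ✓; length 21 ✓; 3' end GC has 2 G/C ✓ — passes.
Primer D (21 nt, A=5 T=5 G=6 C=5): GC 11/21 = 52.4% ✓; length 21 ✓; 3' end AT has 0 G/C, need ≥1 ✗ — fails.
Primer E (23 nt, A=9 T=6 G=4 C=4): GC 8/23 = 34.8%, outside 41.2–58.0% ✗; length 23, outside 20–21 ✗; 3' end GT has 1 G/C ✓ — fails.

Primer C only.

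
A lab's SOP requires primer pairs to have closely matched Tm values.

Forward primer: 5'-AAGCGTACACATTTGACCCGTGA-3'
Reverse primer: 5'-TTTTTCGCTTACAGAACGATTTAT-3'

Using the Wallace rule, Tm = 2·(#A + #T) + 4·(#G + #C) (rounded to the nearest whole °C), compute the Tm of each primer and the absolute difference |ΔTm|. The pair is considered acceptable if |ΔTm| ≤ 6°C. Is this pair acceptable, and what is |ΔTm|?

|ΔTm| = 6°C; the pair is acceptable.

Forward: A=7 T=5 G=5 C=6 → Tm = 2·12 + 4·11 = 68°C.
Reverse: A=6 T=11 G=3 C=4 → Tm = 2·17 + 4·7 = 62°C.
|ΔTm| = |68 − 62| = 6°C, ≤ 6°C.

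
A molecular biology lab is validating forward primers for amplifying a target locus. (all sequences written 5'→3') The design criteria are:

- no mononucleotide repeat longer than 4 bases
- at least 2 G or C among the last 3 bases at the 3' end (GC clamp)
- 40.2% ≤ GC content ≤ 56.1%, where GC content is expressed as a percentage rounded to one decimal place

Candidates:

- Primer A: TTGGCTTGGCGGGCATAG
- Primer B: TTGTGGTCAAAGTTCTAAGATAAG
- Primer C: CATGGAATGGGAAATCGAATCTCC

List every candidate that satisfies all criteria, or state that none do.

Primer A (18 nt, A=2 T=5 G=8 C=3): longest run = 3 ✓; 3' end TAG has 1 G/C, need ≥2 ✗; GC 11/18 = 61.1%, outside 40.2–56.1% ✗ — fails.
Primer B (24 nt, A=8 T=8 G=6 C=2): longest run = 3 ✓; 3' end AAG has 1 G/C, need ≥2 ✗; GC 8/24 = 33.3%, outside 40.2–56.1% ✗ — fails.
Primer C (24 nt, A=8 T=5 G=6 C=5): longest run = 3 ✓; 3' end TCC has 2 G/C ✓; GC 11/24 = 45.8% ✓ — passes.

Primer C only.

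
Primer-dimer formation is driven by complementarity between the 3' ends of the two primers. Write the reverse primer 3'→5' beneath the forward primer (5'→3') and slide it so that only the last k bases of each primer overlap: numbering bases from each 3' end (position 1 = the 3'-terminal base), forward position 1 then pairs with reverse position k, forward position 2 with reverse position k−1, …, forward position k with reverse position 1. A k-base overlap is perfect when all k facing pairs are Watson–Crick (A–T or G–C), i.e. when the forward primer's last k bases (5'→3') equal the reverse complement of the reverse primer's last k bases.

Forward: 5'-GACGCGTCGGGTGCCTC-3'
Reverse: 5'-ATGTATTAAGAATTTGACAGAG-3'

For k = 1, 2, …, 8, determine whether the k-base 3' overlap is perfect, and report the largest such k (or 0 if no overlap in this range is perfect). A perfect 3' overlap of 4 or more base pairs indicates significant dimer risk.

Longest perfect overlap: 3 complementary base pairs; below the dimer-risk threshold (threshold 4).

Last 8 bases (5'→3') — forward …GGTGCCTC, reverse …TGACAGAG.
Reverse complement of the reverse primer's last 8 bases: CTCTGTCA; its first k bases are the reverse complement of the reverse primer's last k bases, so a perfect k-base overlap needs the forward primer's last k bases to equal them.
Comparing (forward last k vs required): k=1: C vs C ✓; k=2: TC vs CT ✗; k=3: CTC vs CTC ✓; k=4: CCTC vs CTCT ✗; k=5: GCCTC vs CTCTG ✗; k=6: TGCCTC vs CTCTGT ✗; k=7: GTGCCTC vs CTCTGTC ✗; k=8: GGTGCCTC vs CTCTGTCA ✗.
Perfect overlaps at k = 1, 3; the largest is 3.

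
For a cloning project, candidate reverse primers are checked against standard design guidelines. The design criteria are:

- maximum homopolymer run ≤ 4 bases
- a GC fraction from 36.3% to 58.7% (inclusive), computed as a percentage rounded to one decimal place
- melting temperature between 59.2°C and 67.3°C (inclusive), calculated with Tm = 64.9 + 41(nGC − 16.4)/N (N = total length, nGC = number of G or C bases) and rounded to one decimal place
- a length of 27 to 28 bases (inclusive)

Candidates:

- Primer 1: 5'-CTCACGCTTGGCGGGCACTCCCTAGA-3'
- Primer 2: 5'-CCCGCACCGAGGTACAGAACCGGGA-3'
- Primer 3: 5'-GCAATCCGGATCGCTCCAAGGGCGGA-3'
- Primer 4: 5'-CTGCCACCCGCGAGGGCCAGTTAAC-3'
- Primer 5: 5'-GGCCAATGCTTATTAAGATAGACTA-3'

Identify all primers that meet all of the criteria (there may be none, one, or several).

None of the candidates satisfy all criteria.

Primer 1 (26 nt, A=4 T=5 G=7 C=10): longest run = 3 ✓; GC 17/26 = 65.4%, outside 36.3–58.7% ✗; Tm = 64.9 + 41·(17 − 16.4)/26 = 65.8°C ✓; length 26, outside 27–28 ✗ — fails.
Primer 2 (25 nt, A=7 T=1 G=8 C=9): longest run = 3 ✓; GC 17/25 = 68.0%, outside 36.3–58.7% ✗; Tm = 64.9 + 41·(17 − 16.4)/25 = 65.9°C ✓; length 25, outside 27–28 ✗ — fails.
Primer 3 (26 nt, A=6 T=3 G=9 C=8): longest run = 3 ✓; GC 17/26 = 65.4%, outside 36.3–58.7% ✗; Tm = 64.9 + 41·(17 − 16.4)/26 = 65.8°C ✓; length 26, outside 27–28 ✗ — fails.
Primer 4 (25 nt, A=5 T=3 G=7 C=10): longest run = 3 ✓; GC 17/25 = 68.0%, outside 36.3–58.7% ✗; Tm = 64.9 + 41·(17 − 16.4)/25 = 65.9°C ✓; length 25, outside 27–28 ✗ — fails.
Primer 5 (25 nt, A=9 T=7 G=5 C=4): longest run = 2 ✓; GC 9/25 = 36.0%, outside 36.3–58.7% ✗; Tm = 64.9 + 41·(9 − 16.4)/25 = 52.8°C, outside 59.2–67.3°C ✗; length 25, outside 27–28 ✗ — fails.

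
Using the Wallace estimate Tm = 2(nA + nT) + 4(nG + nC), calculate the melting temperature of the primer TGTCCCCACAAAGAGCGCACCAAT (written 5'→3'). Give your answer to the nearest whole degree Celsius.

Base counts: A=8, T=3, G=4, C=9 (length 24).
Tm = 2·(8+3) + 4·(4+9) = 2·11 + 4·13 = 22 + 52 = 74°C.

74°C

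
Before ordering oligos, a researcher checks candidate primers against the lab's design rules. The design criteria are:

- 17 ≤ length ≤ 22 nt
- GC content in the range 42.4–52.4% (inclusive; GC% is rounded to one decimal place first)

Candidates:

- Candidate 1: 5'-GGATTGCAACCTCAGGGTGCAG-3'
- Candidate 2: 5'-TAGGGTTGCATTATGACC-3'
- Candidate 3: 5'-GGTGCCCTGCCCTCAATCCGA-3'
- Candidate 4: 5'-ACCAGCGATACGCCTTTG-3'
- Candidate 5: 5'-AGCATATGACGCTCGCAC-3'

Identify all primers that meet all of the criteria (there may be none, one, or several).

Candidate 2 only.

Candidate 1 (22 nt, A=5 T=4 G=8 C=5): length 22 ✓; GC 13/22 = 59.1%, outside 42.4–52.4% ✗ — fails.
Candidate 2 (18 nt, A=4 T=6 G=5 C=3): length 18 ✓; GC 8/18 = 44.4% ✓ — passes.
Candidate 3 (21 nt, A=3 T=4 G=5 C=9): length 21 ✓; GC 14/21 = 66.7%, outside 42.4–52.4% ✗ — fails.
Candidate 4 (18 nt, A=4 T=4 G=4 C=6): length 18 ✓; GC 10/18 = 55.6%, outside 42.4–52.4% ✗ — fails.
Candidate 5 (18 nt, A=5 T=3 G=4 C=6): length 18 ✓; GC 10/18 = 55.6%, outside 42.4–52.4% ✗ — fails.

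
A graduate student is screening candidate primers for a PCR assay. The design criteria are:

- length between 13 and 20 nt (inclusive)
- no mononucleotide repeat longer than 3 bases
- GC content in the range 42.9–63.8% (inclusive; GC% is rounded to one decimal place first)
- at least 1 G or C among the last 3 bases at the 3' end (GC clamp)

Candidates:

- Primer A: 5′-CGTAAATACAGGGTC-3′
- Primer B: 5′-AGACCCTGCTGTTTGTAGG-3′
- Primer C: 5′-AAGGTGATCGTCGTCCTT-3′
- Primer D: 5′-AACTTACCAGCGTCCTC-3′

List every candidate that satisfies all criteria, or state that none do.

Primer A, Primer B, Primer C and Primer D.

Primer A (15 nt, A=5 T=3 G=4 C=3): length 15 ✓; longest run = 3 ✓; GC 7/15 = 46.7% ✓; 3' end GTC has 2 G/C ✓ — passes.
Primer B (19 nt, A=3 T=6 G=6 C=4): length 19 ✓; longest run = 3 ✓; GC 10/19 = 52.6% ✓; 3' end AGG has 2 G/C ✓ — passes.
Primer C (18 nt, A=3 T=6 G=5 C=4): length 18 ✓; longest run = 2 ✓; GC 9/18 = 50.0% ✓; 3' end CTT has 1 G/C ✓ — passes.
Primer D (17 nt, A=4 T=4 G=2 C=7): length 17 ✓; longest run = 2 ✓; GC 9/17 = 52.9% ✓; 3' end CTC has 2 G/C ✓ — passes.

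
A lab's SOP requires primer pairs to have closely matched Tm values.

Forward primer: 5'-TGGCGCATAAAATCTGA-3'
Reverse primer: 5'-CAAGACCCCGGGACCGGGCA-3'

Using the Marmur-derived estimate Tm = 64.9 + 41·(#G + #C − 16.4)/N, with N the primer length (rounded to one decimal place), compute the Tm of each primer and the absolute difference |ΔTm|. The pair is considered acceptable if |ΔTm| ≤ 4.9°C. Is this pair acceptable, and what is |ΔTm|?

|ΔTm| = 19.8°C; the pair is not acceptable.

Forward: G+C = 7, N = 17 → Tm = 64.9 + 41·(7 − 16.4)/17 = 42.2°C.
Reverse: G+C = 15, N = 20 → Tm = 64.9 + 41·(15 − 16.4)/20 = 62.0°C.
|ΔTm| = |42.2 − 62.0| = 19.8°C, > 4.9°C.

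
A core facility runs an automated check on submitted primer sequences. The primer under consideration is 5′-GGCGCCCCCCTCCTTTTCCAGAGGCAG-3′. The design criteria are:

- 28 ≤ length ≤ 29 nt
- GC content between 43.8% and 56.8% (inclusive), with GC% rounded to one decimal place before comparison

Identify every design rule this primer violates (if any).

Fails: length, GC content.

Base counts: A=3, T=5, G=7, C=12 (length 27).
length: length 27, outside 28–29 ✗
GC content: GC 19/27 = 70.4%, outside 43.8–56.8% ✗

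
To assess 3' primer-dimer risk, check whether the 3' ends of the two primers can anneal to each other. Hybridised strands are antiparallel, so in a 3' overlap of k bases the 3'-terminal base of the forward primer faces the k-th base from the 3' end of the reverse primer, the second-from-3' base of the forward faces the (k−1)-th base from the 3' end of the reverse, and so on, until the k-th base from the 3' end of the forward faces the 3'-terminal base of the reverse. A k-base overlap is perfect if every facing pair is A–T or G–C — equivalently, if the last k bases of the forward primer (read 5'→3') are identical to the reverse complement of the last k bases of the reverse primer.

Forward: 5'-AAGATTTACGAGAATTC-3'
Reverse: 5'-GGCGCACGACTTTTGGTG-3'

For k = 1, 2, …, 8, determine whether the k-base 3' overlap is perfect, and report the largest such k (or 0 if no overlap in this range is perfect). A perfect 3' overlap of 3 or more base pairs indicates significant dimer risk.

Longest perfect overlap: 1 complementary base pair; below the dimer-risk threshold (threshold 3).

Last 8 bases (5'→3') — forward …GAGAATTC, reverse …TTTTGGTG.
Reverse complement of the reverse primer's last 8 bases: CACCAAAA; its first k bases are the reverse complement of the reverse primer's last k bases, so a perfect k-base overlap needs the forward primer's last k bases to equal them.
Comparing (forward last k vs required): k=1: C vs C ✓; k=2: TC vs CA ✗; k=3: TTC vs CAC ✗; k=4: ATTC vs CACC ✗; k=5: AATTC vs CACCA ✗; k=6: GAATTC vs CACCAA ✗; k=7: AGAATTC vs CACCAAA ✗; k=8: GAGAATTC vs CACCAAAA ✗.
Only k = 1 is perfect, so the longest perfect 3' overlap is 1.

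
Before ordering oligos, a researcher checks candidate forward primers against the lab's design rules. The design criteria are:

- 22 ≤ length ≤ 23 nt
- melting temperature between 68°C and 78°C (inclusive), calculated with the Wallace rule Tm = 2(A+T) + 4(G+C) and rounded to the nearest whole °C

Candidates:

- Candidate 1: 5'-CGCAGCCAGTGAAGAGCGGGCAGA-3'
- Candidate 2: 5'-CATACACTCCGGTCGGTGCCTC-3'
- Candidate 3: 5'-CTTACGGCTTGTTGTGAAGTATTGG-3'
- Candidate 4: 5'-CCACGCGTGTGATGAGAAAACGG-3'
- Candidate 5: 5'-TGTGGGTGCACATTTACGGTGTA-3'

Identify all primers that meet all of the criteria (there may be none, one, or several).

Candidate 1 (24 nt, A=7 T=1 G=10 C=6): length 24, outside 22–23 ✗; Tm = 2·8 + 4·16 = 80°C, outside 68–78°C ✗ — fails.
Candidate 2 (22 nt, A=3 T=5 G=5 C=9): length 22 ✓; Tm = 2·8 + 4·14 = 72°C ✓ — passes.
Candidate 3 (25 nt, A=4 T=10 G=8 C=3): length 25, outside 22–23 ✗; Tm = 2·14 + 4·11 = 72°C ✓ — fails.
Candidate 4 (23 nt, A=7 T=3 G=8 C=5): length 23 ✓; Tm = 2·10 + 4·13 = 72°C ✓ — passes.
Candidate 5 (23 nt, A=4 T=8 G=8 C=3): length 23 ✓; Tm = 2·12 + 4·11 = 68°C ✓ — passes.

Candidate 2, Candidate 4 and Candidate 5.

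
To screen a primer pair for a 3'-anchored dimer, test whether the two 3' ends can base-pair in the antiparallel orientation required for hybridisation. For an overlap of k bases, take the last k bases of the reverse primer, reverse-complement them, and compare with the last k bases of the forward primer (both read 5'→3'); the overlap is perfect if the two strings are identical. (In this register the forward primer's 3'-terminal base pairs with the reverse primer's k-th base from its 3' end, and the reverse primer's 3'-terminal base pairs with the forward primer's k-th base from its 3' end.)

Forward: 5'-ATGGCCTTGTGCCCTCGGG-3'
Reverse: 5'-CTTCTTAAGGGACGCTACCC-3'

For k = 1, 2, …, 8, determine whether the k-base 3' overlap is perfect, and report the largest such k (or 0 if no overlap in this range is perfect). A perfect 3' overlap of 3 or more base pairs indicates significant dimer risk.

Longest perfect overlap: 3 complementary base pairs; significant dimer risk (threshold 3).

Last 8 bases (5'→3') — forward …CCCTCGGG, reverse …CGCTACCC.
Reverse complement of the reverse primer's last 8 bases: GGGTAGCG; its first k bases are the reverse complement of the reverse primer's last k bases, so a perfect k-base overlap needs the forward primer's last k bases to equal them.
Comparing (forward last k vs required): k=1: G vs G ✓; k=2: GG vs GG ✓; k=3: GGG vs GGG ✓; k=4: CGGG vs GGGT ✗; k=5: TCGGG vs GGGTA ✗; k=6: CTCGGG vs GGGTAG ✗; k=7: CCTCGGG vs GGGTAGC ✗; k=8: CCCTCGGG vs GGGTAGCG ✗.
Perfect overlaps at k = 1, 2, 3; the largest is 3.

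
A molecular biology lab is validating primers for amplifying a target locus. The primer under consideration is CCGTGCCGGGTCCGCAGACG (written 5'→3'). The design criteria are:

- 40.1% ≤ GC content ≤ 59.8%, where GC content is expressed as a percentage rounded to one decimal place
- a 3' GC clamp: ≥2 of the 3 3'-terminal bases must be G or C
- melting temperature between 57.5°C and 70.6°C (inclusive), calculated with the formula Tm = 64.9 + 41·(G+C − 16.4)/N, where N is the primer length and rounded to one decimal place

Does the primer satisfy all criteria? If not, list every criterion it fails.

Fails: GC content.

Base counts: A=2, T=2, G=8, C=8 (length 20).
GC content: GC 16/20 = 80.0%, outside 40.1–59.8% ✗
GC clamp: 3' end ACG has 2 G/C ✓
Tm: Tm = 64.9 + 41·(16 − 16.4)/20 = 64.1°C ✓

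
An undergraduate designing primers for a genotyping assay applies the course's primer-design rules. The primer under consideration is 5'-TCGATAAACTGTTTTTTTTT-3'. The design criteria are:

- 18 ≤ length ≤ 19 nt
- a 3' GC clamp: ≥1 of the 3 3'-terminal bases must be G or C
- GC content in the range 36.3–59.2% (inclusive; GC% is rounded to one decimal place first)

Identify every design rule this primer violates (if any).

Base counts: A=4, T=12, G=2, C=2 (length 20).
length: length 20, outside 18–19 ✗
GC clamp: 3' end TTT has 0 G/C, need ≥1 ✗
GC content: GC 4/20 = 20.0%, outside 36.3–59.2% ✗

Fails: length, GC clamp, GC content.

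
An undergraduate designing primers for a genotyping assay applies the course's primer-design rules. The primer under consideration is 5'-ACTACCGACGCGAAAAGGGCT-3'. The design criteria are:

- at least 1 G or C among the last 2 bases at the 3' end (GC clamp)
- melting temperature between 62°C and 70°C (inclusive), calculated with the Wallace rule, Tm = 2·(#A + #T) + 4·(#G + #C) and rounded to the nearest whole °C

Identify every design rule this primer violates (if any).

Meets all criteria.

Base counts: A=7, T=2, G=6, C=6 (length 21).
GC clamp: 3' end CT has 1 G/C ✓
Tm: Tm = 2·9 + 4·12 = 66°C ✓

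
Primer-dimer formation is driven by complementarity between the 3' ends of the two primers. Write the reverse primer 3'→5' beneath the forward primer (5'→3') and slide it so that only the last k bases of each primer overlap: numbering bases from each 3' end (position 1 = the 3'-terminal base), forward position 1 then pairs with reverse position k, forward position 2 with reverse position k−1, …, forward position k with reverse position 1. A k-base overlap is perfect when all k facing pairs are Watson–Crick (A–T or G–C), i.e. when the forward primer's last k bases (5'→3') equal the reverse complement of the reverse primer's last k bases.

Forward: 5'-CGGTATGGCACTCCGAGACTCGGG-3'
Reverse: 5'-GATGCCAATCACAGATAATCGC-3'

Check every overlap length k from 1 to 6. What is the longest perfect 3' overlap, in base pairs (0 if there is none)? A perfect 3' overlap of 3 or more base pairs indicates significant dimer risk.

Last 6 bases (5'→3') — forward …CTCGGG, reverse …AATCGC.
Reverse complement of the reverse primer's last 6 bases: GCGATT; its first k bases are the reverse complement of the reverse primer's last k bases, so a perfect k-base overlap needs the forward primer's last k bases to equal them.
Comparing (forward last k vs required): k=1: G vs G ✓; k=2: GG vs GC ✗; k=3: GGG vs GCG ✗; k=4: CGGG vs GCGA ✗; k=5: TCGGG vs GCGAT ✗; k=6: CTCGGG vs GCGATT ✗.
Only k = 1 is perfect, so the longest perfect 3' overlap is 1.

Longest perfect overlap: 1 complementary base pair; below the dimer-risk threshold (threshold 3).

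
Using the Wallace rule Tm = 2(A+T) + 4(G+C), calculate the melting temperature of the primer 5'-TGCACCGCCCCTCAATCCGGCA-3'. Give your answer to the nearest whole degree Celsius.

74°C

Base counts: A=4, T=3, G=4, C=11 (length 22).
Tm = 2·(4+3) + 4·(4+11) = 2·7 + 4·15 = 14 + 60 = 74°C.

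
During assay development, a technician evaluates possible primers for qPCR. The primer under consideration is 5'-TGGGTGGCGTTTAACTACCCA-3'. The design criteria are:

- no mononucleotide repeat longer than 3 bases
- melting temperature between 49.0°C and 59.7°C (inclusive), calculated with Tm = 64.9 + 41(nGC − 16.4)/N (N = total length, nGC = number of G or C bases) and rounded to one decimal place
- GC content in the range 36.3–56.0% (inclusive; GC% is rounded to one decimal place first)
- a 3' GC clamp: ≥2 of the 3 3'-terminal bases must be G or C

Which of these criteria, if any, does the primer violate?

Base counts: A=4, T=6, G=6, C=5 (length 21).
homopolymer run: longest run = 3 ✓
Tm: Tm = 64.9 + 41·(11 − 16.4)/21 = 54.4°C ✓
GC content: GC 11/21 = 52.4% ✓
GC clamp: 3' end CCA has 2 G/C ✓

Meets all criteria.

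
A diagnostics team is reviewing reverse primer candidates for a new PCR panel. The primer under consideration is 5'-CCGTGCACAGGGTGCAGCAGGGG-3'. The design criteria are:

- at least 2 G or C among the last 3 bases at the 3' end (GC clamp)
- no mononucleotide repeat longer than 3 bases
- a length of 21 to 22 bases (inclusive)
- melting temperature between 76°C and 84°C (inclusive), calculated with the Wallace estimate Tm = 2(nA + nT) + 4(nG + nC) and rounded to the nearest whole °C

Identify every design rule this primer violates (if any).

Base counts: A=4, T=2, G=11, C=6 (length 23).
GC clamp: 3' end GGG has 3 G/C ✓
homopolymer run: longest run = 4, exceeds 3 ✗
length: length 23, outside 21–22 ✗
Tm: Tm = 2·6 + 4·17 = 80°C ✓

Fails: homopolymer run, length.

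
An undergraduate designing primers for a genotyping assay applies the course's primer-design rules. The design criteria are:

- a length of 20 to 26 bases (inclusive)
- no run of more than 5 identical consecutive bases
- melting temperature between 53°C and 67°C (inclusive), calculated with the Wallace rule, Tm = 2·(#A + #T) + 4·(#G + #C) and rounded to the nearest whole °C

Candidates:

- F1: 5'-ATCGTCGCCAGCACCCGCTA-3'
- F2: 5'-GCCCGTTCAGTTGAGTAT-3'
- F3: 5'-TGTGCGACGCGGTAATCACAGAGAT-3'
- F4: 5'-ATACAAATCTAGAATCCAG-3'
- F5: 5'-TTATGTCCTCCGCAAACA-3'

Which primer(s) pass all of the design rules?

F1 only.

F1 (20 nt, A=4 T=3 G=4 C=9): length 20 ✓; longest run = 3 ✓; Tm = 2·7 + 4·13 = 66°C ✓ — passes.
F2 (18 nt, A=3 T=6 G=5 C=4): length 18, outside 20–26 ✗; longest run = 3 ✓; Tm = 2·9 + 4·9 = 54°C ✓ — fails.
F3 (25 nt, A=7 T=5 G=8 C=5): length 25 ✓; longest run = 2 ✓; Tm = 2·12 + 4·13 = 76°C, outside 53–67°C ✗ — fails.
F4 (19 nt, A=9 T=4 G=2 C=4): length 19, outside 20–26 ✗; longest run = 3 ✓; Tm = 2·13 + 4·6 = 50°C, outside 53–67°C ✗ — fails.
F5 (18 nt, A=5 T=5 G=2 C=6): length 18, outside 20–26 ✗; longest run = 3 ✓; Tm = 2·10 + 4·8 = 52°C, outside 53–67°C ✗ — fails.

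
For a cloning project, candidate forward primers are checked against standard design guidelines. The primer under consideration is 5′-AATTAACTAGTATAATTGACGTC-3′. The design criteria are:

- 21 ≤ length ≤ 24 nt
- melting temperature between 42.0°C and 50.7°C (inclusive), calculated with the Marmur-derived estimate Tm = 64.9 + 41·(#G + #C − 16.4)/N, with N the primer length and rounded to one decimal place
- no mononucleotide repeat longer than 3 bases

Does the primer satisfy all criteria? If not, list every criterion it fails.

Meets all criteria.

Base counts: A=9, T=8, G=3, C=3 (length 23).
length: length 23 ✓
Tm: Tm = 64.9 + 41·(6 − 16.4)/23 = 46.4°C ✓
homopolymer run: longest run = 2 ✓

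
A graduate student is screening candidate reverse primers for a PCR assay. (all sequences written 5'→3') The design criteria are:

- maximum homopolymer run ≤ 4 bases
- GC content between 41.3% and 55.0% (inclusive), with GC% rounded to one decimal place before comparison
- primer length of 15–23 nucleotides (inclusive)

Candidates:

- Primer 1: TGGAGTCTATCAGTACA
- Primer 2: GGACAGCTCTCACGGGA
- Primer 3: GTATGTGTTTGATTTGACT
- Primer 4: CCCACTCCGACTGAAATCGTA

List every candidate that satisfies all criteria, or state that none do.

Primer 4 only.

Primer 1 (17 nt, A=5 T=5 G=4 C=3): longest run = 2 ✓; GC 7/17 = 41.2%, outside 41.3–55.0% ✗; length 17 ✓ — fails.
Primer 2 (17 nt, A=4 T=2 G=6 C=5): longest run = 3 ✓; GC 11/17 = 64.7%, outside 41.3–55.0% ✗; length 17 ✓ — fails.
Primer 3 (19 nt, A=3 T=10 G=5 C=1): longest run = 3 ✓; GC 6/19 = 31.6%, outside 41.3–55.0% ✗; length 19 ✓ — fails.
Primer 4 (21 nt, A=6 T=4 G=3 C=8): longest run = 3 ✓; GC 11/21 = 52.4% ✓; length 21 ✓ — passes.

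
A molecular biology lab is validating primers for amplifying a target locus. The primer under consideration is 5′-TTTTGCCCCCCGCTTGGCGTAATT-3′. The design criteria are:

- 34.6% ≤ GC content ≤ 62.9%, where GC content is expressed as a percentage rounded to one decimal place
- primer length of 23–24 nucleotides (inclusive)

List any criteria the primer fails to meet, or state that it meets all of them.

Base counts: A=2, T=9, G=5, C=8 (length 24).
GC content: GC 13/24 = 54.2% ✓
length: length 24 ✓

Meets all criteria.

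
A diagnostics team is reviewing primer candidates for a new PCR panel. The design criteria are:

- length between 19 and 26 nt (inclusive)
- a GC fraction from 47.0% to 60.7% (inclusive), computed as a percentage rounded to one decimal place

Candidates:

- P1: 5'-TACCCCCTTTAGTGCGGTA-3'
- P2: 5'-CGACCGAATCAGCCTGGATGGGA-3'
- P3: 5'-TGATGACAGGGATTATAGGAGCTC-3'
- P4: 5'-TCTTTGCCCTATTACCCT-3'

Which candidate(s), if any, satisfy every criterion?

P1 (19 nt, A=3 T=6 G=4 C=6): length 19 ✓; GC 10/19 = 52.6% ✓ — passes.
P2 (23 nt, A=6 T=3 G=8 C=6): length 23 ✓; GC 14/23 = 60.9%, outside 47.0–60.7% ✗ — fails.
P3 (24 nt, A=7 T=6 G=8 C=3): length 24 ✓; GC 11/24 = 45.8%, outside 47.0–60.7% ✗ — fails.
P4 (18 nt, A=2 T=8 G=1 C=7): length 18, outside 19–26 ✗; GC 8/18 = 44.4%, outside 47.0–60.7% ✗ — fails.

P1 only.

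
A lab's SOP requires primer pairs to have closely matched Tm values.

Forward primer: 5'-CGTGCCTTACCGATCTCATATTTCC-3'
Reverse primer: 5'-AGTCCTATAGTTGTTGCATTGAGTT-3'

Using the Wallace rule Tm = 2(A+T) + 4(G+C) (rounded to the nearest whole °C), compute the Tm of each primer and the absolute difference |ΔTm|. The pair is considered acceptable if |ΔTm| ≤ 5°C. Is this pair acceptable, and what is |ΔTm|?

Forward: A=4 T=9 G=3 C=9 → Tm = 2·13 + 4·12 = 74°C.
Reverse: A=5 T=11 G=6 C=3 → Tm = 2·16 + 4·9 = 68°C.
|ΔTm| = |74 − 68| = 6°C, > 5°C.

|ΔTm| = 6°C; the pair is not acceptable.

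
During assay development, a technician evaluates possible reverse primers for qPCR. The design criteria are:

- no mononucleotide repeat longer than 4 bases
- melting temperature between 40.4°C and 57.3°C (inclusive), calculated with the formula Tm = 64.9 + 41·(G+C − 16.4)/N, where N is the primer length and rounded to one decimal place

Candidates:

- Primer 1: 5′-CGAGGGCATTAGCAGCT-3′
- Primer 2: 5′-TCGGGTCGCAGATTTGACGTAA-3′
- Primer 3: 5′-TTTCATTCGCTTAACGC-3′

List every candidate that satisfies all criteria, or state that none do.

Primer 1, Primer 2 and Primer 3.

Primer 1 (17 nt, A=4 T=3 G=6 C=4): longest run = 3 ✓; Tm = 64.9 + 41·(10 − 16.4)/17 = 49.5°C ✓ — passes.
Primer 2 (22 nt, A=5 T=6 G=7 C=4): longest run = 3 ✓; Tm = 64.9 + 41·(11 − 16.4)/22 = 54.8°C ✓ — passes.
Primer 3 (17 nt, A=3 T=7 G=2 C=5): longest run = 3 ✓; Tm = 64.9 + 41·(7 − 16.4)/17 = 42.2°C ✓ — passes.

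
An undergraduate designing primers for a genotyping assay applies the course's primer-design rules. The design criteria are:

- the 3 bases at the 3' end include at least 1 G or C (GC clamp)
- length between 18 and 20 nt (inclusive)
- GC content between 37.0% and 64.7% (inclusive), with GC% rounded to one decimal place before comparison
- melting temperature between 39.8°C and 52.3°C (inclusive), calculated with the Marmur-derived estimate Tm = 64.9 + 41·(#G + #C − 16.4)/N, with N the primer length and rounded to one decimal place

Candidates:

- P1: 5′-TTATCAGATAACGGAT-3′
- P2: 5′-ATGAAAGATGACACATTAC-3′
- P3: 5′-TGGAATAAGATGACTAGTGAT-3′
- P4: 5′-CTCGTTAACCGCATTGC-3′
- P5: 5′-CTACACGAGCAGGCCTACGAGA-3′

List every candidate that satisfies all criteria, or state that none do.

None of the candidates satisfy all criteria.

P1 (16 nt, A=6 T=5 G=3 C=2): 3' end GAT has 1 G/C ✓; length 16, outside 18–20 ✗; GC 5/16 = 31.3%, outside 37.0–64.7% ✗; Tm = 64.9 + 41·(5 − 16.4)/16 = 35.7°C, outside 39.8–52.3°C ✗ — fails.
P2 (19 nt, A=9 T=4 G=3 C=3): 3' end TAC has 1 G/C ✓; length 19 ✓; GC 6/19 = 31.6%, outside 37.0–64.7% ✗; Tm = 64.9 + 41·(6 − 16.4)/19 = 42.5°C ✓ — fails.
P3 (21 nt, A=8 T=6 G=6 C=1): 3' end GAT has 1 G/C ✓; length 21, outside 18–20 ✗; GC 7/21 = 33.3%, outside 37.0–64.7% ✗; Tm = 64.9 + 41·(7 − 16.4)/21 = 46.5°C ✓ — fails.
P4 (17 nt, A=3 T=5 G=3 C=6): 3' end TGC has 2 G/C ✓; length 17, outside 18–20 ✗; GC 9/17 = 52.9% ✓; Tm = 64.9 + 41·(9 − 16.4)/17 = 47.1°C ✓ — fails.
P5 (22 nt, A=7 T=2 G=6 C=7): 3' end AGA has 1 G/C ✓; length 22, outside 18–20 ✗; GC 13/22 = 59.1% ✓; Tm = 64.9 + 41·(13 − 16.4)/22 = 58.6°C, outside 39.8–52.3°C ✗ — fails.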